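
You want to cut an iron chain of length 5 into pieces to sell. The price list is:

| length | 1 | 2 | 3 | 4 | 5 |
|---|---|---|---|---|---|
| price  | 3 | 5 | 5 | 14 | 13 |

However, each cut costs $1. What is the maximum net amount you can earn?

Let net[k] be the best obtainable value from length k. For each k, try every first piece i and keep the best of price[i] + net[k−i] minus the 1 cut fee when i<k.
net[1] = 3
net[2] = max(3+3-1, 5+0) = 5
net[3] = max(3+5-1, 5+3-1, 5+0) = 7
net[4] = max(3+7-1, 5+5-1, 5+3-1, 14+0) = 14
net[5] = max(3+14-1, 5+7-1, 5+5-1, 14+3-1, 13+0) = 16
One optimal plan: pieces 4 + 1 (1 cut) → $17 − $1 = $16.

16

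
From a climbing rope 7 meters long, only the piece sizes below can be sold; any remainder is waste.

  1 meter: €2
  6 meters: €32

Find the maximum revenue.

34

Let r[k] be the best obtainable value from length k. For each k, try every first piece i and keep the best of price[i] + r[k−i].
r[1] = 2
r[2] = 4  (first piece 1, then r[1]=2)
r[3] = 6  (first piece 1, then r[2]=4)
r[4] = 8  (first piece 1, then r[3]=6)
r[5] = 10  (first piece 1, then r[4]=8)
r[6] = 32
r[7] = 34  (first piece 1, then r[6]=32)
One optimal cutting: 6 + 1 → €34.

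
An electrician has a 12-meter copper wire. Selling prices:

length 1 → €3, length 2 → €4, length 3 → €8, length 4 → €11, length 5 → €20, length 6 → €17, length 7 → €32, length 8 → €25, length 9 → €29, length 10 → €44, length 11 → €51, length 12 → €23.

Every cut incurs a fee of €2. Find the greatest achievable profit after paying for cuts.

52

Consider every possible first cut. v[k] is the best of p[i]+v[k−i] over all sellable i≤k, charging 2 whenever i<k.
v[1] = 3
v[2] = max(3+3-2, 4+0) = 4
v[3] = max(3+4-2, 4+3-2, 8+0) = 8
v[4] = max(3+8-2, 4+4-2, 8+3-2, 11+0) = 11
v[5] = max(3+11-2, 4+8-2, 8+4-2, 11+3-2, 20+0) = 20
v[6] = max(3+20-2, 4+11-2, 8+8-2, 11+4-2, 20+3-2, 17+0) = 21
v[7] = max(3+21-2, 4+20-2, 8+11-2, …, 17+3-2, 32+0) = 32
v[8] = max(3+32-2, 4+21-2, 8+20-2, …, 32+3-2, 25+0) = 33
v[9] = max(3+33-2, 4+32-2, 8+21-2, …, 25+3-2, 29+0) = 34
v[10] = max(3+34-2, 4+33-2, 8+32-2, …, 29+3-2, 44+0) = 44
v[11] = max(3+44-2, 4+34-2, 8+33-2, …, 44+3-2, 51+0) = 51
v[12] = max(3+51-2, 4+44-2, 8+34-2, …, 51+3-2, 23+0) = 52
One optimal plan: pieces 11 + 1 (1 cut) → €54 − €2 = €52.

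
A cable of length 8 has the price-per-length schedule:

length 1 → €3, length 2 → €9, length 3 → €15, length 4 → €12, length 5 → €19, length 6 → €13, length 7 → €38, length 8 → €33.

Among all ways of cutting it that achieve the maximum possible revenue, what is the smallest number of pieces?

Let r[k] be the best obtainable value from length k. For each k, try every first piece i and keep the best of price[i] + r[k−i].
r[1] = 3
r[2] = 9
r[3] = 15
r[4] = 18  (first piece 1, then r[3]=15)
r[5] = 24  (first piece 2, then r[3]=15)
r[6] = 30  (first piece 3, then r[3]=15)
r[7] = 38
r[8] = 41  (first piece 1, then r[7]=38)
Maximum revenue is €41.
Now minimize piece count subject to staying optimal: for each k, pieces[k] = 1 + min over i with p[i]+r[k−i]=r[k] of pieces[k−i].
pieces[5] = 2
pieces[6] = 2
pieces[7] = 1
pieces[8] = 2

2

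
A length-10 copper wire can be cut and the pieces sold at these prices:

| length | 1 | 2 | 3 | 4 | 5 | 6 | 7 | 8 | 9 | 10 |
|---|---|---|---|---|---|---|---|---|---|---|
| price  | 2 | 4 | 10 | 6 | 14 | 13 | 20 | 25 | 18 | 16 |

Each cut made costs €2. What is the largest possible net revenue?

Build v[k] bottom-up: v[k] = max over allowed piece i of (p[i] + v[k−i]) − 2 per cut.
v[1] = 2
v[2] = 4
v[3] = 10
v[4] = 10  (first piece 1, then v[3]=10)
v[5] = 14
v[6] = 18  (first piece 3, then v[3]=10)
v[7] = 20
v[8] = 25
v[9] = 26  (first piece 3, then v[6]=18)
v[10] = 28  (first piece 3, then v[7]=20)
One optimal plan: pieces 7 + 3 (1 cut) → €30 − €2 = €28.

28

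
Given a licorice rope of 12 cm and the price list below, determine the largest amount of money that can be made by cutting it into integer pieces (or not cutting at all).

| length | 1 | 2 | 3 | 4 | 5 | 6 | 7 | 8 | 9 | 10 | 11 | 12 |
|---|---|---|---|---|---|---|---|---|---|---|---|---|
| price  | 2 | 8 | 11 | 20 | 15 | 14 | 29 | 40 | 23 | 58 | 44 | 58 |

Consider every possible first cut. v[k] is the best of p[i]+v[k−i] over all sellable i≤k.
v[1] = 2
v[2] = max(2+2, 8+0) = 8
v[3] = max(2+8, 8+2, 11+0) = 11
v[4] = max(2+11, 8+8, 11+2, 20+0) = 20
v[5] = max(2+20, 8+11, 11+8, 20+2, 15+0) = 22
v[6] = max(2+22, 8+20, 11+11, 20+8, 15+2, 14+0) = 28
v[7] = max(2+28, 8+22, 11+20, …, 14+2, 29+0) = 31
v[8] = max(2+31, 8+28, 11+22, …, 29+2, 40+0) = 40
v[9] = max(2+40, 8+31, 11+28, …, 40+2, 23+0) = 42
v[10] = max(2+42, 8+40, 11+31, …, 23+2, 58+0) = 58
v[11] = max(2+58, 8+42, 11+40, …, 58+2, 44+0) = 60
v[12] = max(2+60, 8+58, 11+42, …, 44+2, 58+0) = 66
One optimal cutting: 10 + 2 → ¢58 + ¢8 = ¢66.

66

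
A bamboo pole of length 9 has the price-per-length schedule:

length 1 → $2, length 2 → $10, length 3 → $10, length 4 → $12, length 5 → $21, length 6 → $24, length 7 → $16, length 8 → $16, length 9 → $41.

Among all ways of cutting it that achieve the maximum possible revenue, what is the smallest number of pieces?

5

Let r[k] be the best obtainable value from length k. For each k, try every first piece i and keep the best of price[i] + r[k−i].
r[1] = 2
r[2] = 10
r[3] = 12  (first piece 1, then r[2]=10)
r[4] = 20  (first piece 2, then r[2]=10)
r[5] = 22  (first piece 1, then r[4]=20)
r[6] = 30  (first piece 2, then r[4]=20)
r[7] = 32  (first piece 1, then r[6]=30)
r[8] = 40  (first piece 2, then r[6]=30)
r[9] = 42  (first piece 1, then r[8]=40)
Maximum revenue is $42.
Now minimize piece count subject to staying optimal: for each k, pieces[k] = 1 + min over i with p[i]+r[k−i]=r[k] of pieces[k−i].
pieces[6] = 3
pieces[7] = 4
pieces[8] = 4
pieces[9] = 5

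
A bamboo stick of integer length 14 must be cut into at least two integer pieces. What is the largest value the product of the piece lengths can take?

Let P[k] be the best product for length k (with at least one cut). For each first piece i, the rest contributes max(k−i, P[k−i]).
P[2] = 1·max(1,0) = 1·1 = 1
P[3] = 1·max(2,1) = 1·2 = 2
P[4] = 2·max(2,1) = 2·2 = 4
P[5] = 2·max(3,2) = 2·3 = 6
P[6] = 3·max(3,2) = 3·3 = 9
P[7] = 2·max(5,6) = 2·6 = 12
P[8] = 2·max(6,9) = 2·9 = 18
P[9] = 3·max(6,9) = 3·9 = 27
P[10] = 2·max(8,18) = 2·18 = 36
P[11] = 2·max(9,27) = 2·27 = 54
P[12] = 3·max(9,27) = 3·27 = 81
P[13] = 2·max(11,54) = 2·54 = 108
P[14] = 2·max(12,81) = 2·81 = 162
One optimal split: 3 + 3 + 3 + 3 + 2; product 3·3·3·3·2 = 162.

162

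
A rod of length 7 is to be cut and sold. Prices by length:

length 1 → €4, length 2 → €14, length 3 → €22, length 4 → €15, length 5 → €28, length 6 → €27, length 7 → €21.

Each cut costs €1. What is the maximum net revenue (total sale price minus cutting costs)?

48

Consider every possible first cut. v[k] is the best of p[i]+v[k−i] over all sellable i≤k, charging 1 whenever i<k.
v[1] = 4
v[2] = max(4+4-1, 14+0) = 14
v[3] = max(4+14-1, 14+4-1, 22+0) = 22
v[4] = max(4+22-1, 14+14-1, 22+4-1, 15+0) = 27
v[5] = max(4+27-1, 14+22-1, 22+14-1, 15+4-1, 28+0) = 35
v[6] = max(4+35-1, 14+27-1, 22+22-1, 15+14-1, 28+4-1, 27+0) = 43
v[7] = max(4+43-1, 14+35-1, 22+27-1, …, 27+4-1, 21+0) = 48
One optimal plan: pieces 3 + 2 + 2 (2 cuts) → €50 − €2 = €48.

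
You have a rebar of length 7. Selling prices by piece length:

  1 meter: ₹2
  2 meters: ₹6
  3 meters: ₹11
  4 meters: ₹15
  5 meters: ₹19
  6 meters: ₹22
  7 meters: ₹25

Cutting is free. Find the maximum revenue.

Build R[k] bottom-up: R[k] = max over allowed piece i of (p[i] + R[k−i]).
R[1] = 2
R[2] = 6
R[3] = 11
R[4] = 15
R[5] = 19
R[6] = 22  (first piece 3, then R[3]=11)
R[7] = 26  (first piece 3, then R[4]=15)
One optimal cutting: 4 + 3 → ₹15 + ₹11 = ₹26.

26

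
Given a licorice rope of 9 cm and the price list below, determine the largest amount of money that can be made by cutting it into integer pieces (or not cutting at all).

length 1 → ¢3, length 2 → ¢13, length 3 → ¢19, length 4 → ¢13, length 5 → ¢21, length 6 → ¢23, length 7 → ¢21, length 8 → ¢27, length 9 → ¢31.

Let r[k] be the best obtainable value from length k. For each k, try every first piece i and keep the best of price[i] + r[k−i].
r[1] = 3
r[2] = max(3+3, 13+0) = 13
r[3] = max(3+13, 13+3, 19+0) = 19
r[4] = max(3+19, 13+13, 19+3, 13+0) = 26
r[5] = max(3+26, 13+19, 19+13, 13+3, 21+0) = 32
r[6] = max(3+32, 13+26, 19+19, 13+13, 21+3, 23+0) = 39
r[7] = max(3+39, 13+32, 19+26, …, 23+3, 21+0) = 45
r[8] = max(3+45, 13+39, 19+32, …, 21+3, 27+0) = 52
r[9] = max(3+52, 13+45, 19+39, …, 27+3, 31+0) = 58
One optimal cutting: 3 + 2 + 2 + 2 → ¢19 + ¢13 + ¢13 + ¢13 = ¢58.

58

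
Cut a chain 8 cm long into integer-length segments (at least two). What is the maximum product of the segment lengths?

Define m[k] = max over 1≤i<k of i · max(k−i, m[k−i]); the inner max lets the remainder stay uncut if that's better.
m[2] = 1×max(1,0) = 1×1 = 1
m[3] = max(1×2, 2×1) = 2
m[4] = max(1×3, 2×2, 3×1) = 4
m[5] = max(1×4, 2×3, 3×2, 4×1) = 6
m[6] = max(1×6, 2×4, 3×3, 4×2, 5×1) = 9
m[7] = max(1×9, 2×6, 3×4, 4×3, 5×2, 6×1) = 12
m[8] = max(1×12, 2×9, 3×6, …, 6×2, 7×1) = 18
One optimal split: 3 + 3 + 2; product 3×3×2 = 18.

18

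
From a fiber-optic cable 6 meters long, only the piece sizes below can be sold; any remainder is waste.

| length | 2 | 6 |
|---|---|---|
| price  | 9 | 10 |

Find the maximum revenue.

27

Consider every possible first cut. best[k] is the best of p[i]+best[k−i] over all sellable i≤k.
best[1] = 0
best[2] = 9
best[3] = 9
best[4] = 18  (first piece 2, then best[2]=9)
best[5] = 18
best[6] = 27  (first piece 2, then best[4]=18)
One optimal cutting: 2 + 2 + 2 → $27.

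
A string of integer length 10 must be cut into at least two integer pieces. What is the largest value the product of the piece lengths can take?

36

Fill g[k] for k=2..10: at each k try every first piece i and multiply by the better of (k−i) uncut or g[k−i].
g[2] = 1×max(1,0) = 1×1 = 1
g[3] = 1×max(2,1) = 1×2 = 2
g[4] = 2×max(2,1) = 2×2 = 4
g[5] = 2×max(3,2) = 2×3 = 6
g[6] = 3×max(3,2) = 3×3 = 9
g[7] = 2×max(5,6) = 2×6 = 12
g[8] = 2×max(6,9) = 2×9 = 18
g[9] = 3×max(6,9) = 3×9 = 27
g[10] = 2×max(8,18) = 2×18 = 36
One optimal split: 3 + 3 + 2 + 2; product 3×3×2×2 = 36.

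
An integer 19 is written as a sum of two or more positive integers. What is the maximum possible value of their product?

Fill prod[k] for k=2..19: at each k try every first piece i and multiply by the better of (k−i) uncut or prod[k−i].
prod[2] = 1*max(1,0) = 1*1 = 1
prod[3] = 1*max(2,1) = 1*2 = 2
prod[4] = 2*max(2,1) = 2*2 = 4
prod[5] = 2*max(3,2) = 2*3 = 6
prod[6] = 3*max(3,2) = 3*3 = 9
prod[7] = 2*max(5,6) = 2*6 = 12
prod[8] = 2*max(6,9) = 2*9 = 18
prod[9] = 3*max(6,9) = 3*9 = 27
prod[10] = 2*max(8,18) = 2*18 = 36
prod[11] = 2*max(9,27) = 2*27 = 54
prod[12] = 3*max(9,27) = 3*27 = 81
prod[13] = 2*max(11,54) = 2*54 = 108
prod[14] = 2*max(12,81) = 2*81 = 162
prod[15] = 3*max(12,81) = 3*81 = 243
prod[16] = 2*max(14,162) = 2*162 = 324
prod[17] = 2*max(15,243) = 2*243 = 486
prod[18] = 3*max(15,243) = 3*243 = 729
prod[19] = 2*max(17,486) = 2*486 = 972
One optimal split: 3 + 3 + 3 + 3 + 3 + 2 + 2; product 3*3*3*3*3*2*2 = 972.

972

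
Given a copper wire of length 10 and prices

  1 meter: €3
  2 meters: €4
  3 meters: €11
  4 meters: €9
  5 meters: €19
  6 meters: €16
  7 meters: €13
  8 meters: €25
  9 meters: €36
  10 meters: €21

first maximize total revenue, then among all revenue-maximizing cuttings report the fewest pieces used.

Build r[k] bottom-up: r[k] = max over allowed piece i of (p[i] + r[k−i]).
r[1] = 3
r[2] = max(3+3, 4+0) = 6
r[3] = max(3+6, 4+3, 11+0) = 11
r[4] = max(3+11, 4+6, 11+3, 9+0) = 14
r[5] = max(3+14, 4+11, 11+6, 9+3, 19+0) = 19
r[6] = max(3+19, 4+14, 11+11, 9+6, 19+3, 16+0) = 22
r[7] = max(3+22, 4+19, 11+14, …, 16+3, 13+0) = 25
r[8] = max(3+25, 4+22, 11+19, …, 13+3, 25+0) = 30
r[9] = max(3+30, 4+25, 11+22, …, 25+3, 36+0) = 36
r[10] = max(3+36, 4+30, 11+25, …, 36+3, 21+0) = 39
Maximum revenue is €39.
Now minimize piece count subject to staying optimal: for each k, pieces[k] = 1 + min over i with p[i]+r[k−i]=r[k] of pieces[k−i].
pieces[7] = 3
pieces[8] = 2
pieces[9] = 1
pieces[10] = 2

2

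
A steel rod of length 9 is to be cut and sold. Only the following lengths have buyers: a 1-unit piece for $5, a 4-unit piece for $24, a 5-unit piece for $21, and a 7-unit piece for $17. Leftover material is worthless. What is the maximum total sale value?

Consider every possible first cut. r[k] is the best of p[i]+r[k−i] over all sellable i≤k.
r[1] = 5
r[2] = 10  (first piece 1, then r[1]=5)
r[3] = 15  (first piece 1, then r[2]=10)
r[4] = max(5+15, 24+0) = 24
r[5] = max(5+24, 24+5, 21+0) = 29
r[6] = max(5+29, 24+10, 21+5) = 34
r[7] = max(5+34, 24+15, 21+10, 17+0) = 39
r[8] = max(5+39, 24+24, 21+15, 17+5) = 48
r[9] = max(5+48, 24+29, 21+24, 17+10) = 53
One optimal cutting: 4 + 4 + 1 → $53.

53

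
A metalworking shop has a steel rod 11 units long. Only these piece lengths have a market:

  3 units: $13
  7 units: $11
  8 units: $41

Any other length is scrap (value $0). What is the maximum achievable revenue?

Consider every possible first cut. r[k] is the best of p[i]+r[k−i] over all sellable i≤k.
r[1] = 0
r[2] = 0
r[3] = 13
r[4] = 13
r[5] = 13
r[6] = 26  (first piece 3, then r[3]=13)
r[7] = 26
r[8] = 41
r[9] = 41
r[10] = 41
r[11] = 54  (first piece 3, then r[8]=41)
One optimal cutting: 8 + 3 → $54.

54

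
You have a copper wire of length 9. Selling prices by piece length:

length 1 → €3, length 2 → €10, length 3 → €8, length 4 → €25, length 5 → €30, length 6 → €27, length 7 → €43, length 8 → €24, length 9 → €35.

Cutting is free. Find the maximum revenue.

55

Consider every possible first cut. v[k] is the best of p[i]+v[k−i] over all sellable i≤k.
v[1] = 3
v[2] = 10
v[3] = 13  (first piece 1, then v[2]=10)
v[4] = 25
v[5] = 30
v[6] = 35  (first piece 2, then v[4]=25)
v[7] = 43
v[8] = 50  (first piece 4, then v[4]=25)
v[9] = 55  (first piece 4, then v[5]=30)
One optimal cutting: 5 + 4 → €30 + €25 = €55.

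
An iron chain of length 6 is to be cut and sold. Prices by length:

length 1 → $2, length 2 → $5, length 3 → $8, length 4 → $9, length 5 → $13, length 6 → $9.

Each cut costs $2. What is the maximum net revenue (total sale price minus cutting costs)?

14

Consider every possible first cut. v[k] is the best of p[i]+v[k−i] over all sellable i≤k, charging 2 whenever i<k.
v[1] = 2
v[2] = 5
v[3] = 8
v[4] = 9
v[5] = 13
v[6] = 14  (first piece 3, then v[3]=8)
One optimal plan: pieces 3 + 3 (1 cut) → $16 − $2 = $14.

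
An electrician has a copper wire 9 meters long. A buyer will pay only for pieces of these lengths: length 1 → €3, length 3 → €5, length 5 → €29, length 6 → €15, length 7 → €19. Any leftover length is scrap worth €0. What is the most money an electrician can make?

41

Consider every possible first cut. r[k] is the best of p[i]+r[k−i] over all sellable i≤k.
r[1] = 3
r[2] = 6  (first piece 1, then r[1]=3)
r[3] = max(3+6, 5+0) = 9
r[4] = max(3+9, 5+3) = 12
r[5] = max(3+12, 5+6, 29+0) = 29
r[6] = max(3+29, 5+9, 29+3, 15+0) = 32
r[7] = max(3+32, 5+12, 29+6, 15+3, 19+0) = 35
r[8] = max(3+35, 5+29, 29+9, 15+6, 19+3) = 38
r[9] = max(3+38, 5+32, 29+12, 15+9, 19+6) = 41
One optimal cutting: 5 + 1 + 1 + 1 + 1 → €41.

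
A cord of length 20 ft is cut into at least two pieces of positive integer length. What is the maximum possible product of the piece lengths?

1458

Let g[k] be the best product for length k (with at least one cut). For each first piece i, the rest contributes max(k−i, g[k−i]).
g[2] = 1*max(1,0) = 1*1 = 1
g[3] = 1*max(2,1) = 1*2 = 2
g[4] = 2*max(2,1) = 2*2 = 4
g[5] = 2*max(3,2) = 2*3 = 6
g[6] = 3*max(3,2) = 3*3 = 9
g[7] = 2*max(5,6) = 2*6 = 12
g[8] = 2*max(6,9) = 2*9 = 18
g[9] = 3*max(6,9) = 3*9 = 27
g[10] = 2*max(8,18) = 2*18 = 36
g[11] = 2*max(9,27) = 2*27 = 54
g[12] = 3*max(9,27) = 3*27 = 81
g[13] = 2*max(11,54) = 2*54 = 108
g[14] = 2*max(12,81) = 2*81 = 162
g[15] = 3*max(12,81) = 3*81 = 243
g[16] = 2*max(14,162) = 2*162 = 324
g[17] = 2*max(15,243) = 2*243 = 486
g[18] = 3*max(15,243) = 3*243 = 729
g[19] = 2*max(17,486) = 2*486 = 972
g[20] = 2*max(18,729) = 2*729 = 1458
One optimal split: 3 + 3 + 3 + 3 + 3 + 3 + 2; product 3*3*3*3*3*3*2 = 1458.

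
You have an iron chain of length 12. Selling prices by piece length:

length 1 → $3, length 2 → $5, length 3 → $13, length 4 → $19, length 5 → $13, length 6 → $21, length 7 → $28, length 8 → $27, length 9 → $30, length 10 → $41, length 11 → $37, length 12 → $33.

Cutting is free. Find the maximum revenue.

57

Let best[k] be the best obtainable value from length k. For each k, try every first piece i and keep the best of price[i] + best[k−i].
best[1] = 3
best[2] = max(3+3, 5+0) = 6
best[3] = max(3+6, 5+3, 13+0) = 13
best[4] = max(3+13, 5+6, 13+3, 19+0) = 19
best[5] = max(3+19, 5+13, 13+6, 19+3, 13+0) = 22
best[6] = max(3+22, 5+19, 13+13, 19+6, 13+3, 21+0) = 26
best[7] = max(3+26, 5+22, 13+19, …, 21+3, 28+0) = 32
best[8] = max(3+32, 5+26, 13+22, …, 28+3, 27+0) = 38
best[9] = max(3+38, 5+32, 13+26, …, 27+3, 30+0) = 41
best[10] = max(3+41, 5+38, 13+32, …, 30+3, 41+0) = 45
best[11] = max(3+45, 5+41, 13+38, …, 41+3, 37+0) = 51
best[12] = max(3+51, 5+45, 13+41, …, 37+3, 33+0) = 57
One optimal cutting: 4 + 4 + 4 → $19 + $19 + $19 = $57.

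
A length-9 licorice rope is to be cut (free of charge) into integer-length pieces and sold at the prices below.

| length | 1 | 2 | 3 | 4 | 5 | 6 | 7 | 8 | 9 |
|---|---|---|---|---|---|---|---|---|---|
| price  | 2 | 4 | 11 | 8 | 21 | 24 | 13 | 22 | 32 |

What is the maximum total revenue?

35

Let R[k] be the best obtainable value from length k. For each k, try every first piece i and keep the best of price[i] + R[k−i].
R[1] = 2
R[2] = 4  (first piece 1, then R[1]=2)
R[3] = 11
R[4] = 13  (first piece 1, then R[3]=11)
R[5] = 21
R[6] = 24
R[7] = 26  (first piece 1, then R[6]=24)
R[8] = 32  (first piece 3, then R[5]=21)
R[9] = 35  (first piece 3, then R[6]=24)
One optimal cutting: 6 + 3 → ¢24 + ¢11 = ¢35.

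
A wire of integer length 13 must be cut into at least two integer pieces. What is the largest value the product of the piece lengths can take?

Define m[k] = max over 1≤i<k of i · max(k−i, m[k−i]); the inner max lets the remainder stay uncut if that's better.
Small cases: m[2]=1, m[3]=2, m[4]=4, m[5]=6.
m[6] = 3·max(3,2) = 3·3 = 9
m[7] = 2·max(5,6) = 2·6 = 12
m[8] = 2·max(6,9) = 2·9 = 18
m[9] = 3·max(6,9) = 3·9 = 27
m[10] = 2·max(8,18) = 2·18 = 36
m[11] = 2·max(9,27) = 2·27 = 54
m[12] = 3·max(9,27) = 3·27 = 81
m[13] = 2·max(11,54) = 2·54 = 108
One optimal split: 3 + 3 + 3 + 2 + 2; product 3·3·3·2·2 = 108.

108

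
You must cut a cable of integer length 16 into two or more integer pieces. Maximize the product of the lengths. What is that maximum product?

324

Let m[k] be the best product for length k (with at least one cut). For each first piece i, the rest contributes max(k−i, m[k−i]).
m[2] = 1·max(1,0) = 1·1 = 1
m[3] = 1·max(2,1) = 1·2 = 2
m[4] = 2·max(2,1) = 2·2 = 4
m[5] = 2·max(3,2) = 2·3 = 6
m[6] = 3·max(3,2) = 3·3 = 9
m[7] = 2·max(5,6) = 2·6 = 12
m[8] = 2·max(6,9) = 2·9 = 18
m[9] = 3·max(6,9) = 3·9 = 27
m[10] = 2·max(8,18) = 2·18 = 36
m[11] = 2·max(9,27) = 2·27 = 54
m[12] = 3·max(9,27) = 3·27 = 81
m[13] = 2·max(11,54) = 2·54 = 108
m[14] = 2·max(12,81) = 2·81 = 162
m[15] = 3·max(12,81) = 3·81 = 243
m[16] = 2·max(14,162) = 2·162 = 324
One optimal split: 3 + 3 + 3 + 3 + 2 + 2; product 3·3·3·3·2·2 = 324.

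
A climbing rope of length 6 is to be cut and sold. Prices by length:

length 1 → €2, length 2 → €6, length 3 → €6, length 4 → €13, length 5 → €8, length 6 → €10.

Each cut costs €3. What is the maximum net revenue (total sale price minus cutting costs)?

16

Build r[k] bottom-up: r[k] = max over allowed piece i of (p[i] + r[k−i]) − 3 per cut.
r[1] = 2
r[2] = max(2+2-3, 6+0) = 6
r[3] = max(2+6-3, 6+2-3, 6+0) = 6
r[4] = max(2+6-3, 6+6-3, 6+2-3, 13+0) = 13
r[5] = max(2+13-3, 6+6-3, 6+6-3, 13+2-3, 8+0) = 12
r[6] = max(2+12-3, 6+13-3, 6+6-3, 13+6-3, 8+2-3, 10+0) = 16
One optimal plan: pieces 4 + 2 (1 cut) → €19 − €3 = €16.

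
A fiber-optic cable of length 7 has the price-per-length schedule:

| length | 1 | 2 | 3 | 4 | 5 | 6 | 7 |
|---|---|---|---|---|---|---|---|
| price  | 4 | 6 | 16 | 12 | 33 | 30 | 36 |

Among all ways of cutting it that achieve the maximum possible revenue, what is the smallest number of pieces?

Build r[k] bottom-up: r[k] = max over allowed piece i of (p[i] + r[k−i]).
r[1] = 4
r[2] = max(4+4, 6+0) = 8
r[3] = max(4+8, 6+4, 16+0) = 16
r[4] = max(4+16, 6+8, 16+4, 12+0) = 20
r[5] = max(4+20, 6+16, 16+8, 12+4, 33+0) = 33
r[6] = max(4+33, 6+20, 16+16, 12+8, 33+4, 30+0) = 37
r[7] = max(4+37, 6+33, 16+20, …, 30+4, 36+0) = 41
Maximum revenue is $41.
Now minimize piece count subject to staying optimal: for each k, pieces[k] = 1 + min over i with p[i]+r[k−i]=r[k] of pieces[k−i].
pieces[4] = 2
pieces[5] = 1
pieces[6] = 2
pieces[7] = 3

3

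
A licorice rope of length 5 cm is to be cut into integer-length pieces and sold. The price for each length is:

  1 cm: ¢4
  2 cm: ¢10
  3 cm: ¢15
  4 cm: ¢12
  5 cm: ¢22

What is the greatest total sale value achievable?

Build v[k] bottom-up: v[k] = max over allowed piece i of (p[i] + v[k−i]).
v[1] = 4
v[2] = 10
v[3] = 15
v[4] = 20  (first piece 2, then v[2]=10)
v[5] = 25  (first piece 2, then v[3]=15)
One optimal cutting: 3 + 2 → ¢15 + ¢10 = ¢25.

25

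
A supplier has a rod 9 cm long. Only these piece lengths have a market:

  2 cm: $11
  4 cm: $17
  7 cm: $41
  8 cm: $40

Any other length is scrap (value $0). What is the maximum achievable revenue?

Consider every possible first cut. best[k] is the best of p[i]+best[k−i] over all sellable i≤k.
best[1] = 0
best[2] = 11
best[3] = 11
best[4] = 22  (first piece 2, then best[2]=11)
best[5] = 22
best[6] = 33  (first piece 2, then best[4]=22)
best[7] = 41
best[8] = 44  (first piece 2, then best[6]=33)
best[9] = 52  (first piece 2, then best[7]=41)
One optimal cutting: 7 + 2 → $52.

52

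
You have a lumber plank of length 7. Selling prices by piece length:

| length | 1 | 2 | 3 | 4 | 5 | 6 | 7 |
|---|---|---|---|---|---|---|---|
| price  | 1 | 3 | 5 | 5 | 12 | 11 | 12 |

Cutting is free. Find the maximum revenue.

Consider every possible first cut. v[k] is the best of p[i]+v[k−i] over all sellable i≤k.
v[1] = 1
v[2] = max(1+1, 3+0) = 3
v[3] = max(1+3, 3+1, 5+0) = 5
v[4] = max(1+5, 3+3, 5+1, 5+0) = 6
v[5] = max(1+6, 3+5, 5+3, 5+1, 12+0) = 12
v[6] = max(1+12, 3+6, 5+5, 5+3, 12+1, 11+0) = 13
v[7] = max(1+13, 3+12, 5+6, …, 11+1, 12+0) = 15
One optimal cutting: 5 + 2 → $12 + $3 = $15.

15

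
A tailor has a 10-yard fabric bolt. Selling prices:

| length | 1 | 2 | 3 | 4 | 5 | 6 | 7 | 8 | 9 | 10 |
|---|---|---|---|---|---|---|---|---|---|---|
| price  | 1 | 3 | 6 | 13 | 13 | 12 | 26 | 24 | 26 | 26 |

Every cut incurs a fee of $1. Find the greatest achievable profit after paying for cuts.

Consider every possible first cut. r[k] is the best of p[i]+r[k−i] over all sellable i≤k, charging 1 whenever i<k.
r[1] = 1
r[2] = 3
r[3] = 6
r[4] = 13
r[5] = 13  (first piece 1, then r[4]=13)
r[6] = 15  (first piece 2, then r[4]=13)
r[7] = 26
r[8] = 26  (first piece 1, then r[7]=26)
r[9] = 28  (first piece 2, then r[7]=26)
r[10] = 31  (first piece 3, then r[7]=26)
One optimal plan: pieces 7 + 3 (1 cut) → $32 − $1 = $31.

31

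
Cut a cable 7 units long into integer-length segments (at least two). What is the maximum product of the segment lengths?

Let f[k] be the best product for length k (with at least one cut). For each first piece i, the rest contributes max(k−i, f[k−i]).
f[2] = 1×max(1,0) = 1×1 = 1
f[3] = 1×max(2,1) = 1×2 = 2
f[4] = 2×max(2,1) = 2×2 = 4
f[5] = 2×max(3,2) = 2×3 = 6
f[6] = 3×max(3,2) = 3×3 = 9
f[7] = 2×max(5,6) = 2×6 = 12
One optimal split: 3 + 2 + 2; product 3×2×2 = 12.

12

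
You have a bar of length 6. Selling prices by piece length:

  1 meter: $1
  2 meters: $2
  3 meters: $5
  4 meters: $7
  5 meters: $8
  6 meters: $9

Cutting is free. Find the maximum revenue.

Build v[k] bottom-up: v[k] = max over allowed piece i of (p[i] + v[k−i]).
v[1] = 1
v[2] = max(1+1, 2+0) = 2
v[3] = max(1+2, 2+1, 5+0) = 5
v[4] = max(1+5, 2+2, 5+1, 7+0) = 7
v[5] = max(1+7, 2+5, 5+2, 7+1, 8+0) = 8
v[6] = max(1+8, 2+7, 5+5, 7+2, 8+1, 9+0) = 10
One optimal cutting: 3 + 3 → $5 + $5 = $10.

10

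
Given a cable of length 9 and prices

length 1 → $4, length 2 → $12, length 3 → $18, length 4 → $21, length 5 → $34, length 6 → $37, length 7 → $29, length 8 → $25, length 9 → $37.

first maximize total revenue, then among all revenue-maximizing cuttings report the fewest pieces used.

3

Consider every possible first cut. r[k] is the best of p[i]+r[k−i] over all sellable i≤k.
r[1] = 4
r[2] = 12
r[3] = 18
r[4] = 24  (first piece 2, then r[2]=12)
r[5] = 34
r[6] = 38  (first piece 1, then r[5]=34)
r[7] = 46  (first piece 2, then r[5]=34)
r[8] = 52  (first piece 3, then r[5]=34)
r[9] = 58  (first piece 2, then r[7]=46)
Maximum revenue is $58.
Now minimize piece count subject to staying optimal: for each k, pieces[k] = 1 + min over i with p[i]+r[k−i]=r[k] of pieces[k−i].
pieces[6] = 2
pieces[7] = 2
pieces[8] = 2
pieces[9] = 3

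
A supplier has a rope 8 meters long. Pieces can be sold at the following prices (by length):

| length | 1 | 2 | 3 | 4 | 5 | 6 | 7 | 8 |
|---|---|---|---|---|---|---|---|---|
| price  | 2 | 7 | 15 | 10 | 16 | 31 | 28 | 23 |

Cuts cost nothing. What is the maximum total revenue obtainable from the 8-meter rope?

Consider every possible first cut. r[k] is the best of p[i]+r[k−i] over all sellable i≤k.
r[1] = 2
r[2] = 7
r[3] = 15
r[4] = 17  (first piece 1, then r[3]=15)
r[5] = 22  (first piece 2, then r[3]=15)
r[6] = 31
r[7] = 33  (first piece 1, then r[6]=31)
r[8] = 38  (first piece 2, then r[6]=31)
One optimal cutting: 6 + 2 → 31 + 7 = 38.

38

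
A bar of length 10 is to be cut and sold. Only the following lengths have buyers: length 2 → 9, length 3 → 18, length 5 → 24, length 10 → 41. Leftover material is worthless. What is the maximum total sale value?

Consider every possible first cut. best[k] is the best of p[i]+best[k−i] over all sellable i≤k.
best[1] = 0
best[2] = 9
best[3] = 18
best[4] = 18
best[5] = 27  (first piece 2, then best[3]=18)
best[6] = 36  (first piece 3, then best[3]=18)
best[7] = 36
best[8] = 45  (first piece 2, then best[6]=36)
best[9] = 54  (first piece 3, then best[6]=36)
best[10] = 54
One optimal cutting: pieces 3 + 3 + 3 with 1 unit of scrap → 54.

54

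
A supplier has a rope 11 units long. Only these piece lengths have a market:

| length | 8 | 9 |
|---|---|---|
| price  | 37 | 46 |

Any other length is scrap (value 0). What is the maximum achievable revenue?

Let f[k] be the best obtainable value from length k. For each k, try every first piece i and keep the best of price[i] + f[k−i].
f[1] = 0
f[2] = 0
f[3] = 0
f[4] = 0
f[5] = 0
f[6] = 0
f[7] = 0
f[8] = 37
f[9] = max(37+0, 46+0) = 46
f[10] = max(37+0, 46+0) = 46
f[11] = max(37+0, 46+0) = 46
One optimal cutting: pieces 9 with 2 units of scrap → 46.

46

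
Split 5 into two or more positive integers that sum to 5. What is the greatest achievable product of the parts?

Define prod[k] = max over 1≤i<k of i · max(k−i, prod[k−i]); the inner max lets the remainder stay uncut if that's better.
prod[2] = 1*max(1,0) = 1*1 = 1
prod[3] = 1*max(2,1) = 1*2 = 2
prod[4] = 2*max(2,1) = 2*2 = 4
prod[5] = 2*max(3,2) = 2*3 = 6
One optimal split: 3 + 2; product 3*2 = 6.

6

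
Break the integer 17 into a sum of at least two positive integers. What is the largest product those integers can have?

486

Fill prod[k] for k=2..17: at each k try every first piece i and multiply by the better of (k−i) uncut or prod[k−i].
prod[2] = 1*max(1,0) = 1*1 = 1
prod[3] = max(1*2, 2*1) = 2
prod[4] = max(1*3, 2*2, 3*1) = 4
prod[5] = max(1*4, 2*3, 3*2, 4*1) = 6
prod[6] = max(1*6, 2*4, 3*3, 4*2, 5*1) = 9
prod[7] = max(1*9, 2*6, 3*4, 4*3, 5*2, 6*1) = 12
prod[8] = max(1*12, 2*9, 3*6, …, 6*2, 7*1) = 18
prod[9] = max(1*18, 2*12, 3*9, …, 7*2, 8*1) = 27
prod[10] = max(1*27, 2*18, 3*12, …, 8*2, 9*1) = 36
prod[11] = max(1*36, 2*27, 3*18, …, 9*2, 10*1) = 54
prod[12] = max(1*54, 2*36, 3*27, …, 10*2, 11*1) = 81
prod[13] = max(1*81, 2*54, 3*36, …, 11*2, 12*1) = 108
prod[14] = max(1*108, 2*81, 3*54, …, 12*2, 13*1) = 162
prod[15] = max(1*162, 2*108, 3*81, …, 13*2, 14*1) = 243
prod[16] = max(1*243, 2*162, 3*108, …, 14*2, 15*1) = 324
prod[17] = max(1*324, 2*243, 3*162, …, 15*2, 16*1) = 486
One optimal split: 3 + 3 + 3 + 3 + 3 + 2; product 3*3*3*3*3*2 = 486.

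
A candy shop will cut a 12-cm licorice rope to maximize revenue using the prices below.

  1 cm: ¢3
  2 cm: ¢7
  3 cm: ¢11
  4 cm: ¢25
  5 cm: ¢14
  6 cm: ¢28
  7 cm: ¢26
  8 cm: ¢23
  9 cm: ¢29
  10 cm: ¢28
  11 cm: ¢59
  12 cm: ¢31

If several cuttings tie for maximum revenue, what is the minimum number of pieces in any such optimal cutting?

3

Let r[k] be the best obtainable value from length k. For each k, try every first piece i and keep the best of price[i] + r[k−i].
r[1] = 3
r[2] = max(3+3, 7+0) = 7
r[3] = max(3+7, 7+3, 11+0) = 11
r[4] = max(3+11, 7+7, 11+3, 25+0) = 25
r[5] = max(3+25, 7+11, 11+7, 25+3, 14+0) = 28
r[6] = max(3+28, 7+25, 11+11, 25+7, 14+3, 28+0) = 32
r[7] = max(3+32, 7+28, 11+25, …, 28+3, 26+0) = 36
r[8] = max(3+36, 7+32, 11+28, …, 26+3, 23+0) = 50
r[9] = max(3+50, 7+36, 11+32, …, 23+3, 29+0) = 53
r[10] = max(3+53, 7+50, 11+36, …, 29+3, 28+0) = 57
r[11] = max(3+57, 7+53, 11+50, …, 28+3, 59+0) = 61
r[12] = max(3+61, 7+57, 11+53, …, 59+3, 31+0) = 75
Maximum revenue is ¢75.
Now minimize piece count subject to staying optimal: for each k, pieces[k] = 1 + min over i with p[i]+r[k−i]=r[k] of pieces[k−i].
pieces[9] = 3
pieces[10] = 3
pieces[11] = 3
pieces[12] = 3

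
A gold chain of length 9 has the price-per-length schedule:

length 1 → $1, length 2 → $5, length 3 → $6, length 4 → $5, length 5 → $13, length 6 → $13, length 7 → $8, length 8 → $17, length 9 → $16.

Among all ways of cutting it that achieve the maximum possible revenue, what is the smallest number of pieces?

Consider every possible first cut. r[k] is the best of p[i]+r[k−i] over all sellable i≤k.
r[1] = 1
r[2] = max(1+1, 5+0) = 5
r[3] = max(1+5, 5+1, 6+0) = 6
r[4] = max(1+6, 5+5, 6+1, 5+0) = 10
r[5] = max(1+10, 5+6, 6+5, 5+1, 13+0) = 13
r[6] = max(1+13, 5+10, 6+6, 5+5, 13+1, 13+0) = 15
r[7] = max(1+15, 5+13, 6+10, …, 13+1, 8+0) = 18
r[8] = max(1+18, 5+15, 6+13, …, 8+1, 17+0) = 20
r[9] = max(1+20, 5+18, 6+15, …, 17+1, 16+0) = 23
Maximum revenue is $23.
Now minimize piece count subject to staying optimal: for each k, pieces[k] = 1 + min over i with p[i]+r[k−i]=r[k] of pieces[k−i].
pieces[6] = 3
pieces[7] = 2
pieces[8] = 4
pieces[9] = 3

3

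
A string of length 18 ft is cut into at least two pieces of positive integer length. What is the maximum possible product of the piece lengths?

Define prod[k] = max over 1≤i<k of i · max(k−i, prod[k−i]); the inner max lets the remainder stay uncut if that's better.
Small cases: prod[2]=1, prod[3]=2, prod[4]=4, prod[5]=6, prod[6]=9, prod[7]=12, prod[8]=18, prod[9]=27, prod[10]=36, prod[11]=54, prod[12]=81, prod[13]=108.
prod[14] = max(1×108, 2×81, 3×54, …, 12×2, 13×1) = 162
prod[15] = max(1×162, 2×108, 3×81, …, 13×2, 14×1) = 243
prod[16] = max(1×243, 2×162, 3×108, …, 14×2, 15×1) = 324
prod[17] = max(1×324, 2×243, 3×162, …, 15×2, 16×1) = 486
prod[18] = max(1×486, 2×324, 3×243, …, 16×2, 17×1) = 729
One optimal split: 3 + 3 + 3 + 3 + 3 + 3; product 3×3×3×3×3×3 = 729.

729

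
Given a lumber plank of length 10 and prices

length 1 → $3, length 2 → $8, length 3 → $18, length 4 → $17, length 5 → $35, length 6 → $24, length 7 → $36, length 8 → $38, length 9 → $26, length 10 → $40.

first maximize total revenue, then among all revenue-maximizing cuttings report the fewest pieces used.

Consider every possible first cut. r[k] is the best of p[i]+r[k−i] over all sellable i≤k.
r[1] = 3
r[2] = 8
r[3] = 18
r[4] = 21  (first piece 1, then r[3]=18)
r[5] = 35
r[6] = 38  (first piece 1, then r[5]=35)
r[7] = 43  (first piece 2, then r[5]=35)
r[8] = 53  (first piece 3, then r[5]=35)
r[9] = 56  (first piece 1, then r[8]=53)
r[10] = 70  (first piece 5, then r[5]=35)
Maximum revenue is $70.
Now minimize piece count subject to staying optimal: for each k, pieces[k] = 1 + min over i with p[i]+r[k−i]=r[k] of pieces[k−i].
pieces[7] = 2
pieces[8] = 2
pieces[9] = 3
pieces[10] = 2

2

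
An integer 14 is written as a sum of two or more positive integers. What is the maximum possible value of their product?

162

Define f[k] = max over 1≤i<k of i · max(k−i, f[k−i]); the inner max lets the remainder stay uncut if that's better.
Small cases: f[2]=1, f[3]=2, f[4]=4, f[5]=6, f[6]=9, f[7]=12, f[8]=18, f[9]=27.
f[10] = 2×max(8,18) = 2×18 = 36
f[11] = 2×max(9,27) = 2×27 = 54
f[12] = 3×max(9,27) = 3×27 = 81
f[13] = 2×max(11,54) = 2×54 = 108
f[14] = 2×max(12,81) = 2×81 = 162
One optimal split: 3 + 3 + 3 + 3 + 2; product 3×3×3×3×2 = 162.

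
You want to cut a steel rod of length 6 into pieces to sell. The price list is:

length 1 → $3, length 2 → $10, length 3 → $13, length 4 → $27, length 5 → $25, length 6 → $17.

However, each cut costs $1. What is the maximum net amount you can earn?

36

Let net[k] be the best obtainable value from length k. For each k, try every first piece i and keep the best of price[i] + net[k−i] minus the 1 cut fee when i<k.
net[1] = 3
net[2] = max(3+3-1, 10+0) = 10
net[3] = max(3+10-1, 10+3-1, 13+0) = 13
net[4] = max(3+13-1, 10+10-1, 13+3-1, 27+0) = 27
net[5] = max(3+27-1, 10+13-1, 13+10-1, 27+3-1, 25+0) = 29
net[6] = max(3+29-1, 10+27-1, 13+13-1, 27+10-1, 25+3-1, 17+0) = 36
One optimal plan: pieces 4 + 2 (1 cut) → $37 − $1 = $36.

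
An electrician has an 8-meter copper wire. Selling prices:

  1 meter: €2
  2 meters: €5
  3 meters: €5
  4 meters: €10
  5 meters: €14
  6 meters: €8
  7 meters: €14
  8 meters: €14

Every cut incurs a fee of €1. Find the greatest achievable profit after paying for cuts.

19

Consider every possible first cut. r[k] is the best of p[i]+r[k−i] over all sellable i≤k, charging 1 whenever i<k.
r[1] = 2
r[2] = 5
r[3] = 6  (first piece 1, then r[2]=5)
r[4] = 10
r[5] = 14
r[6] = 15  (first piece 1, then r[5]=14)
r[7] = 18  (first piece 2, then r[5]=14)
r[8] = 19  (first piece 1, then r[7]=18)
One optimal plan: pieces 5 + 2 + 1 (2 cuts) → €21 − €2 = €19.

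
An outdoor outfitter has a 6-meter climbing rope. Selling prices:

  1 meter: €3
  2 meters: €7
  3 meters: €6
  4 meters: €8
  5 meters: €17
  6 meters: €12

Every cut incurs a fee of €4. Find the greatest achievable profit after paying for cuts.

16

Build net[k] bottom-up: net[k] = max over allowed piece i of (p[i] + net[k−i]) − 4 per cut.
net[1] = 3
net[2] = 7
net[3] = 6  (first piece 1, then net[2]=7)
net[4] = 10  (first piece 2, then net[2]=7)
net[5] = 17
net[6] = 16  (first piece 1, then net[5]=17)
One optimal plan: pieces 5 + 1 (1 cut) → €20 − €4 = €16.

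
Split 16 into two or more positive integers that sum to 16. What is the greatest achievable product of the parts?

Fill m[k] for k=2..16: at each k try every first piece i and multiply by the better of (k−i) uncut or m[k−i].
m[2] = 1·max(1,0) = 1·1 = 1
m[3] = max(1·2, 2·1) = 2
m[4] = max(1·3, 2·2, 3·1) = 4
m[5] = max(1·4, 2·3, 3·2, 4·1) = 6
m[6] = max(1·6, 2·4, 3·3, 4·2, 5·1) = 9
m[7] = max(1·9, 2·6, 3·4, 4·3, 5·2, 6·1) = 12
m[8] = max(1·12, 2·9, 3·6, …, 6·2, 7·1) = 18
m[9] = max(1·18, 2·12, 3·9, …, 7·2, 8·1) = 27
m[10] = max(1·27, 2·18, 3·12, …, 8·2, 9·1) = 36
m[11] = max(1·36, 2·27, 3·18, …, 9·2, 10·1) = 54
m[12] = max(1·54, 2·36, 3·27, …, 10·2, 11·1) = 81
m[13] = max(1·81, 2·54, 3·36, …, 11·2, 12·1) = 108
m[14] = max(1·108, 2·81, 3·54, …, 12·2, 13·1) = 162
m[15] = max(1·162, 2·108, 3·81, …, 13·2, 14·1) = 243
m[16] = max(1·243, 2·162, 3·108, …, 14·2, 15·1) = 324
One optimal split: 3 + 3 + 3 + 3 + 2 + 2; product 3·3·3·3·2·2 = 324.

324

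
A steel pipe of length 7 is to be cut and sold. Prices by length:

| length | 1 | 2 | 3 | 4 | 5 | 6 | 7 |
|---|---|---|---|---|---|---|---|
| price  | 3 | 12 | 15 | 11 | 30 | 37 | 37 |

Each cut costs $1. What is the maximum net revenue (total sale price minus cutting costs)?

Let v[k] be the best obtainable value from length k. For each k, try every first piece i and keep the best of price[i] + v[k−i] minus the 1 cut fee when i<k.
v[1] = 3
v[2] = max(3+3-1, 12+0) = 12
v[3] = max(3+12-1, 12+3-1, 15+0) = 15
v[4] = max(3+15-1, 12+12-1, 15+3-1, 11+0) = 23
v[5] = max(3+23-1, 12+15-1, 15+12-1, 11+3-1, 30+0) = 30
v[6] = max(3+30-1, 12+23-1, 15+15-1, 11+12-1, 30+3-1, 37+0) = 37
v[7] = max(3+37-1, 12+30-1, 15+23-1, …, 37+3-1, 37+0) = 41
One optimal plan: pieces 5 + 2 (1 cut) → $42 − $1 = $41.

41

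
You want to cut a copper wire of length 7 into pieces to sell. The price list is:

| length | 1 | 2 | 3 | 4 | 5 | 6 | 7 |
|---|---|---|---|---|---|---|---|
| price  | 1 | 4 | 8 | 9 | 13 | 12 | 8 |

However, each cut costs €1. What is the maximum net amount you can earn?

Build v[k] bottom-up: v[k] = max over allowed piece i of (p[i] + v[k−i]) − 1 per cut.
v[1] = 1
v[2] = 4
v[3] = 8
v[4] = 9
v[5] = 13
v[6] = 15  (first piece 3, then v[3]=8)
v[7] = 16  (first piece 2, then v[5]=13)
One optimal plan: pieces 5 + 2 (1 cut) → €17 − €1 = €16.

16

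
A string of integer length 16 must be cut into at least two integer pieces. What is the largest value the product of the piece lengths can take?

324

Define g[k] = max over 1≤i<k of i · max(k−i, g[k−i]); the inner max lets the remainder stay uncut if that's better.
Small cases: g[2]=1, g[3]=2, g[4]=4, g[5]=6, g[6]=9, g[7]=12, g[8]=18, g[9]=27, g[10]=36, g[11]=54.
g[12] = 3*max(9,27) = 3*27 = 81
g[13] = 2*max(11,54) = 2*54 = 108
g[14] = 2*max(12,81) = 2*81 = 162
g[15] = 3*max(12,81) = 3*81 = 243
g[16] = 2*max(14,162) = 2*162 = 324
One optimal split: 3 + 3 + 3 + 3 + 2 + 2; product 3*3*3*3*2*2 = 324.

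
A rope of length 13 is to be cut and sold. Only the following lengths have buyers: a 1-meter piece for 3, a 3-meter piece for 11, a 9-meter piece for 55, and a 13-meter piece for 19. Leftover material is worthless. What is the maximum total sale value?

69

Let r[k] be the best obtainable value from length k. For each k, try every first piece i and keep the best of price[i] + r[k−i].
r[1] = 3
r[2] = 6  (first piece 1, then r[1]=3)
r[3] = max(3+6, 11+0) = 11
r[4] = max(3+11, 11+3) = 14
r[5] = max(3+14, 11+6) = 17
r[6] = max(3+17, 11+11) = 22
r[7] = max(3+22, 11+14) = 25
r[8] = max(3+25, 11+17) = 28
r[9] = max(3+28, 11+22, 55+0) = 55
r[10] = max(3+55, 11+25, 55+3) = 58
r[11] = max(3+58, 11+28, 55+6) = 61
r[12] = max(3+61, 11+55, 55+11) = 66
r[13] = max(3+66, 11+58, 55+14, 19+0) = 69
One optimal cutting: 9 + 3 + 1 → 69.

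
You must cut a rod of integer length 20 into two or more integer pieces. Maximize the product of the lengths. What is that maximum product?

Define f[k] = max over 1≤i<k of i · max(k−i, f[k−i]); the inner max lets the remainder stay uncut if that's better.
Small cases: f[2]=1, f[3]=2, f[4]=4, f[5]=6, f[6]=9, f[7]=12, f[8]=18, f[9]=27, f[10]=36, f[11]=54, f[12]=81, f[13]=108.
f[14] = 2*max(12,81) = 2*81 = 162
f[15] = 3*max(12,81) = 3*81 = 243
f[16] = 2*max(14,162) = 2*162 = 324
f[17] = 2*max(15,243) = 2*243 = 486
f[18] = 3*max(15,243) = 3*243 = 729
f[19] = 2*max(17,486) = 2*486 = 972
f[20] = 2*max(18,729) = 2*729 = 1458
One optimal split: 3 + 3 + 3 + 3 + 3 + 3 + 2; product 3*3*3*3*3*3*2 = 1458.

1458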